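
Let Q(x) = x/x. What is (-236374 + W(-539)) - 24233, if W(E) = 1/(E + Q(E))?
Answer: -140206567/538 ≈ -2.6061e+5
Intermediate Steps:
Q(x) = 1
W(E) = 1/(1 + E) (W(E) = 1/(E + 1) = 1/(1 + E))
(-236374 + W(-539)) - 24233 = (-236374 + 1/(1 - 539)) - 24233 = (-236374 + 1/(-538)) - 24233 = (-236374 - 1/538) - 24233 = -127169213/538 - 24233 = -140206567/538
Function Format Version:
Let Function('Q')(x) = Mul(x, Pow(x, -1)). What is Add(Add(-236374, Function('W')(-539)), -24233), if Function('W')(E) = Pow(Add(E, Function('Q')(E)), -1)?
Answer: Rational(-140206567, 538) ≈ -2.6061e+5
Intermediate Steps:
Function('Q')(x) = 1
Function('W')(E) = Pow(Add(1, E), -1) (Function('W')(E) = Pow(Add(E, 1), -1) = Pow(Add(1, E), -1))
Add(Add(-236374, Function('W')(-539)), -24233) = Add(Add(-236374, Pow(Add(1, -539), -1)), -24233) = Add(Add(-236374, Pow(-538, -1)), -24233) = Add(Add(-236374, Rational(-1, 538)), -24233) = Add(Rational(-127169213, 538), -24233) = Rational(-140206567, 538)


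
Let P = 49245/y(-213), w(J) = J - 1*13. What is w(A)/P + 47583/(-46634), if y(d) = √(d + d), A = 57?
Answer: -47583/46634 + 44*I*√426/49245 ≈ -1.0203 + 0.018441*I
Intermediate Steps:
y(d) = √2*√d (y(d) = √(2*d) = √2*√d)
w(J) = -13 + J (w(J) = J - 13 = -13 + J)
P = -16415*I*√426/142 (P = 49245/((√2*√(-213))) = 49245/((√2*(I*√213))) = 49245/((I*√426)) = 49245*(-I*√426/426) = -16415*I*√426/142 ≈ -2385.9*I)
w(A)/P + 47583/(-46634) = (-13 + 57)/((-16415*I*√426/142)) + 47583/(-46634) = 44*(I*√426/49245) + 47583*(-1/46634) = 44*I*√426/49245 - 47583/46634 = -47583/46634 + 44*I*√426/49245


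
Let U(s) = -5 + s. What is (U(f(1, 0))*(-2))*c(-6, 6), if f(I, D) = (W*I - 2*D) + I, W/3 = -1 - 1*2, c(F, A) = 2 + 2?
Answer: 104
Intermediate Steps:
c(F, A) = 4
W = -9 (W = 3*(-1 - 1*2) = 3*(-1 - 2) = 3*(-3) = -9)
f(I, D) = -8*I - 2*D (f(I, D) = (-9*I - 2*D) + I = -8*I - 2*D)
(U(f(1, 0))*(-2))*c(-6, 6) = ((-5 + (-8*1 - 2*0))*(-2))*4 = ((-5 + (-8 + 0))*(-2))*4 = ((-5 - 8)*(-2))*4 = -13*(-2)*4 = 26*4 = 104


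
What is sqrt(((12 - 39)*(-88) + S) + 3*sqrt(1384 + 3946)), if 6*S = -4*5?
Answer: sqrt(21354 + 27*sqrt(5330))/3 ≈ 50.909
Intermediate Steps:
S = -10/3 (S = (-4*5)/6 = (1/6)*(-20) = -10/3 ≈ -3.3333)
sqrt(((12 - 39)*(-88) + S) + 3*sqrt(1384 + 3946)) = sqrt(((12 - 39)*(-88) - 10/3) + 3*sqrt(1384 + 3946)) = sqrt((-27*(-88) - 10/3) + 3*sqrt(5330)) = sqrt((2376 - 10/3) + 3*sqrt(5330)) = sqrt(7118/3 + 3*sqrt(5330))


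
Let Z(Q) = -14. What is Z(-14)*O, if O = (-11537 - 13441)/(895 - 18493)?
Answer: -8326/419 ≈ -19.871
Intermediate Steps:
O = 4163/2933 (O = -24978/(-17598) = -24978*(-1/17598) = 4163/2933 ≈ 1.4194)
Z(-14)*O = -14*4163/2933 = -8326/419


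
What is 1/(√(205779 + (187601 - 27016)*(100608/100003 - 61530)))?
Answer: -I*√98810205490451496399/988072412732133 ≈ -1.006e-5*I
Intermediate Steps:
1/(√(205779 + (187601 - 27016)*(100608/100003 - 61530))) = 1/(√(205779 + 160585*(100608*(1/100003) - 61530))) = 1/(√(205779 + 160585*(100608/100003 - 61530))) = 1/(√(205779 + 160585*(-6153083982/100003))) = 1/(√(205779 - 988092991249470/100003)) = 1/(√(-988072412732133/100003)) = 1/(I*√98810205490451496399/100003) = -I*√98810205490451496399/988072412732133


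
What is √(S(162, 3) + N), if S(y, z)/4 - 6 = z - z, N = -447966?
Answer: 11*I*√3702 ≈ 669.29*I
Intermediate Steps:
S(y, z) = 24 (S(y, z) = 24 + 4*(z - z) = 24 + 4*0 = 24 + 0 = 24)
√(S(162, 3) + N) = √(24 - 447966) = √(-447942) = 11*I*√3702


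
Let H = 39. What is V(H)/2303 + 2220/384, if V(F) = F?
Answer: 427303/73696 ≈ 5.7982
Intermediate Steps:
V(H)/2303 + 2220/384 = 39/2303 + 2220/384 = 39*(1/2303) + 2220*(1/384) = 39/2303 + 185/32 = 427303/73696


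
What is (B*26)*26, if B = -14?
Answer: -9464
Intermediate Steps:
(B*26)*26 = -14*26*26 = -364*26 = -9464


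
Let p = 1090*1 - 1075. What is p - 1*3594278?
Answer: -3594263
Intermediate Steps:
p = 15 (p = 1090 - 1075 = 15)
p - 1*3594278 = 15 - 1*3594278 = 15 - 3594278 = -3594263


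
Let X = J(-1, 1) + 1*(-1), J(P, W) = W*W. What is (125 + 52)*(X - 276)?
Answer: -48852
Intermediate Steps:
J(P, W) = W²
X = 0 (X = 1² + 1*(-1) = 1 - 1 = 0)
(125 + 52)*(X - 276) = (125 + 52)*(0 - 276) = 177*(-276) = -48852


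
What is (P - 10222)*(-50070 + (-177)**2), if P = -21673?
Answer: 597744195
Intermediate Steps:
(P - 10222)*(-50070 + (-177)**2) = (-21673 - 10222)*(-50070 + (-177)**2) = -31895*(-50070 + 31329) = -31895*(-18741) = 597744195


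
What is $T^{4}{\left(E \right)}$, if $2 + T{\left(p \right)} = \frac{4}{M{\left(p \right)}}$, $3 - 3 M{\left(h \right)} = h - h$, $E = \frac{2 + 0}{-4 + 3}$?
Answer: $16$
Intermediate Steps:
$E = -2$ ($E = \frac{2}{-1} = 2 \left(-1\right) = -2$)
$M{\left(h \right)} = 1$ ($M{\left(h \right)} = 1 - \frac{h - h}{3} = 1 - 0 = 1 + 0 = 1$)
$T{\left(p \right)} = 2$ ($T{\left(p \right)} = -2 + \frac{4}{1} = -2 + 4 \cdot 1 = -2 + 4 = 2$)
$T^{4}{\left(E \right)} = 2^{4} = 16$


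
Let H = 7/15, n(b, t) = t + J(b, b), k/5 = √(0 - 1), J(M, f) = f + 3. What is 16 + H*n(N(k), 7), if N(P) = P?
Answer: 62/3 + 7*I/3 ≈ 20.667 + 2.3333*I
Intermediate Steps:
J(M, f) = 3 + f
k = 5*I (k = 5*√(0 - 1) = 5*√(-1) = 5*I ≈ 5.0*I)
n(b, t) = 3 + b + t (n(b, t) = t + (3 + b) = 3 + b + t)
H = 7/15 (H = 7*(1/15) = 7/15 ≈ 0.46667)
16 + H*n(N(k), 7) = 16 + 7*(3 + 5*I + 7)/15 = 16 + 7*(10 + 5*I)/15 = 16 + (14/3 + 7*I/3) = 62/3 + 7*I/3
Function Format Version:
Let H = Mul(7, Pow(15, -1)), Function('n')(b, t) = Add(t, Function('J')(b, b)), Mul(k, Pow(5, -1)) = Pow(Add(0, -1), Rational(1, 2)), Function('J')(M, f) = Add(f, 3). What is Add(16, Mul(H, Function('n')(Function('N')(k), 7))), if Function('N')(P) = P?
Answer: Add(Rational(62, 3), Mul(Rational(7, 3), I)) ≈ Add(20.667, Mul(2.3333, I))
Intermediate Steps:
Function('J')(M, f) = Add(3, f)
k = Mul(5, I) (k = Mul(5, Pow(Add(0, -1), Rational(1, 2))) = Mul(5, Pow(-1, Rational(1, 2))) = Mul(5, I) ≈ Mul(5.0000, I))
Function('n')(b, t) = Add(3, b, t) (Function('n')(b, t) = Add(t, Add(3, b)) = Add(3, b, t))
H = Rational(7, 15) (H = Mul(7, Rational(1, 15)) = Rational(7, 15) ≈ 0.46667)
Add(16, Mul(H, Function('n')(Function('N')(k), 7))) = Add(16, Mul(Rational(7, 15), Add(3, Mul(5, I), 7))) = Add(16, Mul(Rational(7, 15), Add(10, Mul(5, I)))) = Add(16, Add(Rational(14, 3), Mul(Rational(7, 3), I))) = Add(Rational(62, 3), Mul(Rational(7, 3), I))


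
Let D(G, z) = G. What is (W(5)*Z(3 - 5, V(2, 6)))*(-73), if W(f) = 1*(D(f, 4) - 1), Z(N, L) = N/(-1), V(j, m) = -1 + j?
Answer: -584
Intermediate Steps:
Z(N, L) = -N (Z(N, L) = N*(-1) = -N)
W(f) = -1 + f (W(f) = 1*(f - 1) = 1*(-1 + f) = -1 + f)
(W(5)*Z(3 - 5, V(2, 6)))*(-73) = ((-1 + 5)*(-(3 - 5)))*(-73) = (4*(-1*(-2)))*(-73) = (4*2)*(-73) = 8*(-73) = -584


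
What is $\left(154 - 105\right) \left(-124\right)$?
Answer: $-6076$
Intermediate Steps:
$\left(154 - 105\right) \left(-124\right) = 49 \left(-124\right) = -6076$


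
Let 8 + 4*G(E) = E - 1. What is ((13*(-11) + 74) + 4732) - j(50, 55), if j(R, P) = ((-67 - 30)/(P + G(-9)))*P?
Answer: 481633/101 ≈ 4768.6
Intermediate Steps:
G(E) = -9/4 + E/4 (G(E) = -2 + (E - 1)/4 = -2 + (-1 + E)/4 = -2 + (-1/4 + E/4) = -9/4 + E/4)
j(R, P) = -97*P/(-9/2 + P) (j(R, P) = ((-67 - 30)/(P + (-9/4 + (1/4)*(-9))))*P = (-97/(P + (-9/4 - 9/4)))*P = (-97/(P - 9/2))*P = (-97/(-9/2 + P))*P = -97*P/(-9/2 + P))
((13*(-11) + 74) + 4732) - j(50, 55) = ((13*(-11) + 74) + 4732) - (-194)*55/(-9 + 2*55) = ((-143 + 74) + 4732) - (-194)*55/(-9 + 110) = (-69 + 4732) - (-194)*55/101 = 4663 - (-194)*55/101 = 4663 - 1*(-10670/101) = 4663 + 10670/101 = 481633/101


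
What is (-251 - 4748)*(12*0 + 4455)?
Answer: -22270545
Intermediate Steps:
(-251 - 4748)*(12*0 + 4455) = -4999*(0 + 4455) = -4999*4455 = -22270545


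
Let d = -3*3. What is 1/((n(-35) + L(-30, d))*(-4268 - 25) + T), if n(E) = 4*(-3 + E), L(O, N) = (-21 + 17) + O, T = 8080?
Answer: 1/806578 ≈ 1.2398e-6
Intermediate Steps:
d = -9
L(O, N) = -4 + O
n(E) = -12 + 4*E
1/((n(-35) + L(-30, d))*(-4268 - 25) + T) = 1/(((-12 + 4*(-35)) + (-4 - 30))*(-4268 - 25) + 8080) = 1/(((-12 - 140) - 34)*(-4293) + 8080) = 1/((-152 - 34)*(-4293) + 8080) = 1/(-186*(-4293) + 8080) = 1/(798498 + 8080) = 1/806578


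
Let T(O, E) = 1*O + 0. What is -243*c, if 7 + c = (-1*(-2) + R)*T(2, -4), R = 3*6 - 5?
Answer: -5589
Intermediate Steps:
T(O, E) = O (T(O, E) = O + 0 = O)
R = 13 (R = 18 - 5 = 13)
c = 23 (c = -7 + (-1*(-2) + 13)*2 = -7 + (2 + 13)*2 = -7 + 15*2 = -7 + 30 = 23)
-243*c = -243*23 = -5589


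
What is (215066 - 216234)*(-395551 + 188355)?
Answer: 242004928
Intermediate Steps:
(215066 - 216234)*(-395551 + 188355) = -1168*(-207196) = 242004928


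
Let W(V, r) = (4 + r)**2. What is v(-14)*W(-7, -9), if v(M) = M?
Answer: -350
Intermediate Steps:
v(-14)*W(-7, -9) = -14*(4 - 9)**2 = -14*(-5)**2 = -14*25 = -350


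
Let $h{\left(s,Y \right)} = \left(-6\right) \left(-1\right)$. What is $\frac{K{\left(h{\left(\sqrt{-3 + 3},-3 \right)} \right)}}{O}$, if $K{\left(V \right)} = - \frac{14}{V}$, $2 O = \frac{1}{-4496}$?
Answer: $\frac{62944}{3} \approx 20981.0$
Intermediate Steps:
$h{\left(s,Y \right)} = 6$
$O = - \frac{1}{8992}$ ($O = \frac{1}{2 \left(-4496\right)} = \frac{1}{2} \left(- \frac{1}{4496}\right) = - \frac{1}{8992} \approx -0.00011121$)
$\frac{K{\left(h{\left(\sqrt{-3 + 3},-3 \right)} \right)}}{O} = \frac{\left(-14\right) \frac{1}{6}}{- \frac{1}{8992}} = \left(-14\right) \frac{1}{6} \left(-8992\right) = \left(- \frac{7}{3}\right) \left(-8992\right) = \frac{62944}{3}$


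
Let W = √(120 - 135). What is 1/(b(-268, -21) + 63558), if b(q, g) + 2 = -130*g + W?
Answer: 66286/4393833811 - I*√15/4393833811 ≈ 1.5086e-5 - 8.8146e-10*I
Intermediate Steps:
W = I*√15 (W = √(-15) = I*√15 ≈ 3.873*I)
b(q, g) = -2 - 130*g + I*√15 (b(q, g) = -2 + (-130*g + I*√15) = -2 - 130*g + I*√15)
1/(b(-268, -21) + 63558) = 1/((-2 - 130*(-21) + I*√15) + 63558) = 1/((-2 + 2730 + I*√15) + 63558) = 1/((2728 + I*√15) + 63558) = 1/(66286 + I*√15)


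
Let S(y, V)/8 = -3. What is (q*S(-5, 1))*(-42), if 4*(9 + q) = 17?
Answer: -4788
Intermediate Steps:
q = -19/4 (q = -9 + (1/4)*17 = -9 + 17/4 = -19/4 ≈ -4.7500)
S(y, V) = -24 (S(y, V) = 8*(-3) = -24)
(q*S(-5, 1))*(-42) = -19/4*(-24)*(-42) = 114*(-42) = -4788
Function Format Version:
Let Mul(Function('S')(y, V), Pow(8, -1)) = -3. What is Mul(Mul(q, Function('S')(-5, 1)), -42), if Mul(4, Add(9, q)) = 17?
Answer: -4788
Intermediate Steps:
q = Rational(-19, 4) (q = Add(-9, Mul(Rational(1, 4), 17)) = Add(-9, Rational(17, 4)) = Rational(-19, 4) ≈ -4.7500)
Function('S')(y, V) = -24 (Function('S')(y, V) = Mul(8, -3) = -24)
Mul(Mul(q, Function('S')(-5, 1)), -42) = Mul(Mul(Rational(-19, 4), -24), -42) = Mul(114, -42) = -4788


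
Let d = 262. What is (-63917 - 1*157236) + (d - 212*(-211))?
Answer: -176159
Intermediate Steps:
(-63917 - 1*157236) + (d - 212*(-211)) = (-63917 - 1*157236) + (262 - 212*(-211)) = (-63917 - 157236) + (262 + 44732) = -221153 + 44994 = -176159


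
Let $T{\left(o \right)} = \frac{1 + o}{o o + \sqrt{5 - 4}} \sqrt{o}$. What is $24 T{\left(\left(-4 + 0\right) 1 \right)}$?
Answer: $- \frac{144 i}{17} \approx - 8.4706 i$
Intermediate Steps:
$T{\left(o \right)} = \frac{\sqrt{o} \left(1 + o\right)}{1 + o^{2}}$ ($T{\left(o \right)} = \frac{1 + o}{o^{2} + \sqrt{1}} \sqrt{o} = \frac{1 + o}{o^{2} + 1} \sqrt{o} = \frac{1 + o}{1 + o^{2}} \sqrt{o} = \frac{\sqrt{o} \left(1 + o\right)}{1 + o^{2}}$)
$24 T{\left(\left(-4 + 0\right) 1 \right)} = 24 \frac{\sqrt{\left(-4 + 0\right) 1} \left(1 + \left(-4 + 0\right) 1\right)}{1 + \left(\left(-4 + 0\right) 1\right)^{2}} = 24 \frac{\sqrt{\left(-4\right) 1} \left(1 - 4\right)}{1 + \left(\left(-4\right) 1\right)^{2}} = 24 \frac{\sqrt{-4} \left(1 - 4\right)}{1 + \left(-4\right)^{2}} = 24 \cdot 2 i \frac{1}{1 + 16} \left(-3\right) = 24 \cdot 2 i \frac{1}{17} \left(-3\right) = 24 \left(- \frac{6 i}{17}\right) = - \frac{144 i}{17}$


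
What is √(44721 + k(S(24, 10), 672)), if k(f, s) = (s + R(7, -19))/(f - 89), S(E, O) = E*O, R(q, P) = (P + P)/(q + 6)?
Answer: √172343589223/1963 ≈ 211.48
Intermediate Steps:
R(q, P) = 2*P/(6 + q) (R(q, P) = (2*P)/(6 + q) = 2*P/(6 + q))
k(f, s) = (-38/13 + s)/(-89 + f) (k(f, s) = (s + 2*(-19)/(6 + 7))/(f - 89) = (s + 2*(-19)/13)/(-89 + f) = (s + 2*(-19)*(1/13))/(-89 + f) = (s - 38/13)/(-89 + f) = (-38/13 + s)/(-89 + f))
√(44721 + k(S(24, 10), 672)) = √(44721 + (-38/13 + 672)/(-89 + 24*10)) = √(44721 + (8698/13)/(-89 + 240)) = √(44721 + (8698/13)/151) = √(44721 + (1/151)*(8698/13)) = √(44721 + 8698/1963) = √(87796021/1963) = √172343589223/1963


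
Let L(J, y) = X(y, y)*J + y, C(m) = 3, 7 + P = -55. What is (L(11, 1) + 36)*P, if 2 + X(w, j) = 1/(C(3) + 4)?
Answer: -7192/7 ≈ -1027.4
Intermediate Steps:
P = -62 (P = -7 - 55 = -62)
X(w, j) = -13/7 (X(w, j) = -2 + 1/(3 + 4) = -2 + 1/7 = -2 + ⅐ = -13/7)
L(J, y) = y - 13*J/7 (L(J, y) = -13*J/7 + y = y - 13*J/7)
(L(11, 1) + 36)*P = ((1 - 13/7*11) + 36)*(-62) = ((1 - 143/7) + 36)*(-62) = (-136/7 + 36)*(-62) = (116/7)*(-62) = -7192/7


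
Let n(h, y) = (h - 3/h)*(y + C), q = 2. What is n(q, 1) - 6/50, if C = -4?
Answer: -81/50 ≈ -1.6200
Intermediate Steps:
n(h, y) = (-4 + y)*(h - 3/h) (n(h, y) = (h - 3/h)*(y - 4) = (h - 3/h)*(-4 + y) = (-4 + y)*(h - 3/h))
n(q, 1) - 6/50 = (12 - 3*1 + 2²*(-4 + 1))/2 - 6/50 = (12 - 3 + 4*(-3))/2 + (1/50)*(-6) = (12 - 3 - 12)/2 - 3/25 = (½)*(-3) - 3/25 = -3/2 - 3/25 = -81/50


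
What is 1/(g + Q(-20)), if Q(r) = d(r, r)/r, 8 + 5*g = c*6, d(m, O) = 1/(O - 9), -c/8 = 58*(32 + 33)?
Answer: -580/20992287 ≈ -2.7629e-5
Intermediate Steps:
c = -30160 (c = -464*(32 + 33) = -464*65 = -8*3770 = -30160)
d(m, O) = 1/(-9 + O)
g = -180968/5 (g = -8/5 + (-30160*6)/5 = -8/5 + (⅕)*(-180960) = -8/5 - 36192 = -180968/5 ≈ -36194.)
Q(r) = 1/(r*(-9 + r)) (Q(r) = 1/((-9 + r)*r) = 1/(r*(-9 + r)))
1/(g + Q(-20)) = 1/(-180968/5 + 1/((-20)*(-9 - 20))) = 1/(-180968/5 - 1/20/(-29)) = 1/(-180968/5 - 1/20*(-1/29)) = 1/(-180968/5 + 1/580) = 1/(-20992287/580) = -580/20992287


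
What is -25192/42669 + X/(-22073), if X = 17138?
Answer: -1287324338/941832837 ≈ -1.3668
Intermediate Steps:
-25192/42669 + X/(-22073) = -25192/42669 + 17138/(-22073) = -25192*1/42669 + 17138*(-1/22073) = -25192/42669 - 17138/22073 = -1287324338/941832837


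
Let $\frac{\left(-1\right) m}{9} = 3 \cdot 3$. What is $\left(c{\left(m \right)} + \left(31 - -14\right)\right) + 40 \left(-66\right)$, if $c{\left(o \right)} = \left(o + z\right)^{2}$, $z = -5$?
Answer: $4801$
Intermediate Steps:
$m = -81$ ($m = - 9 \cdot 3 \cdot 3 = \left(-9\right) 9 = -81$)
$c{\left(o \right)} = \left(-5 + o\right)^{2}$ ($c{\left(o \right)} = \left(o - 5\right)^{2} = \left(-5 + o\right)^{2}$)
$\left(c{\left(m \right)} + \left(31 - -14\right)\right) + 40 \left(-66\right) = \left(\left(-5 - 81\right)^{2} + \left(31 - -14\right)\right) + 40 \left(-66\right) = \left(\left(-86\right)^{2} + \left(31 + 14\right)\right) - 2640 = \left(7396 + 45\right) - 2640 = 7441 - 2640 = 4801$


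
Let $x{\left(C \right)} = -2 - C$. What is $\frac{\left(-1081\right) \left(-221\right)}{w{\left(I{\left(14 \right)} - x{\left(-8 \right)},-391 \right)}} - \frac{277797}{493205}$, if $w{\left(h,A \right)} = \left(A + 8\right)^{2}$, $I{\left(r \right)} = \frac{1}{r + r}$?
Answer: $\frac{77077403572}{72347748245} \approx 1.0654$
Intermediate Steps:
$I{\left(r \right)} = \frac{1}{2 r}$
$w{\left(h,A \right)} = \left(8 + A\right)^{2}$
$\frac{\left(-1081\right) \left(-221\right)}{w{\left(I{\left(14 \right)} - x{\left(-8 \right)},-391 \right)}} - \frac{277797}{493205} = \frac{\left(-1081\right) \left(-221\right)}{\left(8 - 391\right)^{2}} - \frac{277797}{493205} = \frac{238901}{\left(-383\right)^{2}} - \frac{277797}{493205} = \frac{238901}{146689} - \frac{277797}{493205} = \frac{77077403572}{72347748245}$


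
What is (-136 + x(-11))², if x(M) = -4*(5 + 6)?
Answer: 32400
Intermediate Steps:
x(M) = -44 (x(M) = -4*11 = -44)
(-136 + x(-11))² = (-136 - 44)² = (-180)² = 32400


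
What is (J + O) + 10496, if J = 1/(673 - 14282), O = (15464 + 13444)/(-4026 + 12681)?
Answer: 412224718079/39261965 ≈ 10499.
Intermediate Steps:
O = 9636/2885 (O = 28908/8655 = 28908*(1/8655) = 9636/2885 ≈ 3.3400)
J = -1/13609 (J = 1/(-13609) = -1/13609 ≈ -7.3481e-5)
(J + O) + 10496 = (-1/13609 + 9636/2885) + 10496 = 131133439/39261965 + 10496 = 412224718079/39261965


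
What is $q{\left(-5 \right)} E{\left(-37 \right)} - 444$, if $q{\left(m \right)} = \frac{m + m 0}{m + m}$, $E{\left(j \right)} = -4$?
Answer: $-446$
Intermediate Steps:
$q{\left(m \right)} = \frac{1}{2}$ ($q{\left(m \right)} = \frac{m + 0}{2 m} = m \frac{1}{2 m} = \frac{1}{2}$)
$q{\left(-5 \right)} E{\left(-37 \right)} - 444 = \frac{1}{2} \left(-4\right) - 444 = -2 - 444 = -446$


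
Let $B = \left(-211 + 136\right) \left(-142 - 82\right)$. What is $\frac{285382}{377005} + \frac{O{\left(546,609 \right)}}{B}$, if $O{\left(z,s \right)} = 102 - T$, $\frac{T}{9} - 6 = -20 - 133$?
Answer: $\frac{71088663}{84449120} \approx 0.84179$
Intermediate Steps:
$T = -1323$ ($T = 54 + 9 \left(-20 - 133\right) = 54 + 9 \left(-153\right) = 54 - 1377 = -1323$)
$O{\left(z,s \right)} = 1425$ ($O{\left(z,s \right)} = 102 - -1323 = 102 + 1323 = 1425$)
$B = 16800$ ($B = \left(-75\right) \left(-224\right) = 16800$)
$\frac{285382}{377005} + \frac{O{\left(546,609 \right)}}{B} = \frac{285382}{377005} + \frac{1425}{16800} = 285382 \cdot \frac{1}{377005} + 1425 \cdot \frac{1}{16800} = \frac{285382}{377005} + \frac{19}{224} = \frac{71088663}{84449120}$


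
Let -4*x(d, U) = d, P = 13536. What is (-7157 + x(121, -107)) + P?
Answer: 25395/4 ≈ 6348.8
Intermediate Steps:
x(d, U) = -d/4
(-7157 + x(121, -107)) + P = (-7157 - ¼*121) + 13536 = (-7157 - 121/4) + 13536 = -28749/4 + 13536 = 25395/4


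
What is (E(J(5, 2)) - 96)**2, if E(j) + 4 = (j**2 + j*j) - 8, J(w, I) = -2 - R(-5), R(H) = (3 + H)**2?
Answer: 1296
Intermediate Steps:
J(w, I) = -6 (J(w, I) = -2 - (3 - 5)**2 = -2 - 1*(-2)**2 = -2 - 1*4 = -2 - 4 = -6)
E(j) = -12 + 2*j**2 (E(j) = -4 + ((j**2 + j*j) - 8) = -4 + ((j**2 + j**2) - 8) = -4 + (2*j**2 - 8) = -4 + (-8 + 2*j**2) = -12 + 2*j**2)
(E(J(5, 2)) - 96)**2 = ((-12 + 2*(-6)**2) - 96)**2 = ((-12 + 2*36) - 96)**2 = ((-12 + 72) - 96)**2 = (60 - 96)**2 = (-36)**2 = 1296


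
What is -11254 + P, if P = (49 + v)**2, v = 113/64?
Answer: -35540383/4096 ≈ -8676.8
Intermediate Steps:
v = 113/64 (v = 113*(1/64) = 113/64 ≈ 1.7656)
P = 10556001/4096 (P = (49 + 113/64)**2 = (3249/64)**2 = 10556001/4096 ≈ 2577.1)
-11254 + P = -11254 + 10556001/4096 = -35540383/4096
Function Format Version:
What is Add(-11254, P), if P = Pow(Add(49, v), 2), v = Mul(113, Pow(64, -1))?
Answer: Rational(-35540383, 4096) ≈ -8676.8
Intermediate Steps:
v = Rational(113, 64) (v = Mul(113, Rational(1, 64)) = Rational(113, 64) ≈ 1.7656)
P = Rational(10556001, 4096) (P = Pow(Add(49, Rational(113, 64)), 2) = Pow(Rational(3249, 64), 2) = Rational(10556001, 4096) ≈ 2577.1)
Add(-11254, P) = Add(-11254, Rational(10556001, 4096)) = Rational(-35540383, 4096)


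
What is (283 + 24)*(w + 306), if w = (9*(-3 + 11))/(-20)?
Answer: 464184/5 ≈ 92837.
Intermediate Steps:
w = -18/5 (w = (9*8)*(-1/20) = 72*(-1/20) = -18/5 ≈ -3.6000)
(283 + 24)*(w + 306) = (283 + 24)*(-18/5 + 306) = 307*(1512/5) = 464184/5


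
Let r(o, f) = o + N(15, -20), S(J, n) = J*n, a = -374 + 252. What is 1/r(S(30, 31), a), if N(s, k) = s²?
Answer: 1/1155 ≈ 0.00086580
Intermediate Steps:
a = -122
r(o, f) = 225 + o (r(o, f) = o + 15² = o + 225 = 225 + o)
1/r(S(30, 31), a) = 1/(225 + 30*31) = 1/(225 + 930) = 1/1155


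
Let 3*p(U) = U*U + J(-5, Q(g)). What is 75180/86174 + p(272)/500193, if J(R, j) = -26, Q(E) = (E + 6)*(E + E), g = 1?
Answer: 59593392956/64655447373 ≈ 0.92171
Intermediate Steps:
Q(E) = 2*E*(6 + E) (Q(E) = (6 + E)*(2*E) = 2*E*(6 + E))
p(U) = -26/3 + U**2/3 (p(U) = (U*U - 26)/3 = (U**2 - 26)/3 = (-26 + U**2)/3 = -26/3 + U**2/3)
75180/86174 + p(272)/500193 = 75180/86174 + (-26/3 + (1/3)*272**2)/500193 = 75180*(1/86174) + (-26/3 + (1/3)*73984)*(1/500193) = 37590/43087 + (-26/3 + 73984/3)*(1/500193) = 37590/43087 + (73958/3)*(1/500193) = 37590/43087 + 73958/1500579 = 59593392956/64655447373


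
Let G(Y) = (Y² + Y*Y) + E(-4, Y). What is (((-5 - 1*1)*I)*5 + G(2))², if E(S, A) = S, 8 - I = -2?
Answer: 87616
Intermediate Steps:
I = 10 (I = 8 - 1*(-2) = 8 + 2 = 10)
G(Y) = -4 + 2*Y² (G(Y) = (Y² + Y*Y) - 4 = (Y² + Y²) - 4 = 2*Y² - 4 = -4 + 2*Y²)
(((-5 - 1*1)*I)*5 + G(2))² = (((-5 - 1*1)*10)*5 + (-4 + 2*2²))² = (((-5 - 1)*10)*5 + (-4 + 2*4))² = (-6*10*5 + (-4 + 8))² = (-60*5 + 4)² = (-300 + 4)² = (-296)² = 87616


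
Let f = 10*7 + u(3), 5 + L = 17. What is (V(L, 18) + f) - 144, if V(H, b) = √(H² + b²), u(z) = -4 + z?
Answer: -75 + 6*√13 ≈ -53.367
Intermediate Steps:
L = 12 (L = -5 + 17 = 12)
f = 69 (f = 10*7 + (-4 + 3) = 70 - 1 = 69)
(V(L, 18) + f) - 144 = (√(12² + 18²) + 69) - 144 = (√(144 + 324) + 69) - 144 = (√468 + 69) - 144 = (6*√13 + 69) - 144 = (69 + 6*√13) - 144 = -75 + 6*√13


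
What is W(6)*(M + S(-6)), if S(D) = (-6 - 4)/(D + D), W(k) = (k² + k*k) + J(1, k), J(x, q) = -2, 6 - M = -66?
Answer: 15295/3 ≈ 5098.3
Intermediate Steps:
M = 72 (M = 6 - 1*(-66) = 6 + 66 = 72)
W(k) = -2 + 2*k² (W(k) = (k² + k*k) - 2 = (k² + k²) - 2 = 2*k² - 2 = -2 + 2*k²)
S(D) = -5/D (S(D) = -10*1/(2*D) = -5/D)
W(6)*(M + S(-6)) = (-2 + 2*6²)*(72 - 5/(-6)) = (-2 + 2*36)*(72 - 5*(-⅙)) = (-2 + 72)*(72 + ⅚) = 70*(437/6) = 15295/3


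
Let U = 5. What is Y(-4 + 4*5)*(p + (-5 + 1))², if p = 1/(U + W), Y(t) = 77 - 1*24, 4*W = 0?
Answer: 19133/25 ≈ 765.32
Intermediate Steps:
W = 0 (W = (¼)*0 = 0)
Y(t) = 53 (Y(t) = 77 - 24 = 53)
p = ⅕ (p = 1/(5 + 0) = 1/5 = ⅕ ≈ 0.20000)
Y(-4 + 4*5)*(p + (-5 + 1))² = 53*(⅕ + (-5 + 1))² = 53*(⅕ - 4)² = 53*(-19/5)² = 53*(361/25) = 19133/25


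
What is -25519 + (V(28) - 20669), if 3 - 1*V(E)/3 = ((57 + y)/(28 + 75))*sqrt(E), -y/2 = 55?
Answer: -46179 + 318*sqrt(7)/103 ≈ -46171.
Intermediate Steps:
y = -110 (y = -2*55 = -110)
V(E) = 9 + 159*sqrt(E)/103 (V(E) = 9 - 3*(57 - 110)/(28 + 75)*sqrt(E) = 9 - 3*(-53/103)*sqrt(E) = 9 - 3*(-53*1/103)*sqrt(E) = 9 - (-159)*sqrt(E)/103 = 9 + 159*sqrt(E)/103)
-25519 + (V(28) - 20669) = -25519 + ((9 + 159*sqrt(28)/103) - 20669) = -25519 + ((9 + 159*(2*sqrt(7))/103) - 20669) = -25519 + ((9 + 318*sqrt(7)/103) - 20669) = -25519 + (-20660 + 318*sqrt(7)/103) = -46179 + 318*sqrt(7)/103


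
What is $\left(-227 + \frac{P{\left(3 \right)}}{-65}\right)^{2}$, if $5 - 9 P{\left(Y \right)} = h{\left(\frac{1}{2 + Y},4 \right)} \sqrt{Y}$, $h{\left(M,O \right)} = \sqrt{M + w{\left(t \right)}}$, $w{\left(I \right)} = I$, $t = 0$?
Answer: $\frac{\left(664000 - \sqrt{15}\right)^{2}}{8555625} \approx 51532.0$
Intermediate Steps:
$h{\left(M,O \right)} = \sqrt{M}$ ($h{\left(M,O \right)} = \sqrt{M + 0} = \sqrt{M}$)
$P{\left(Y \right)} = \frac{5}{9} - \frac{\sqrt{Y} \sqrt{\frac{1}{2 + Y}}}{9}$ ($P{\left(Y \right)} = \frac{5}{9} - \frac{\sqrt{\frac{1}{2 + Y}} \sqrt{Y}}{9} = \frac{5}{9} - \frac{\sqrt{Y} \sqrt{\frac{1}{2 + Y}}}{9}$)
$\left(-227 + \frac{P{\left(3 \right)}}{-65}\right)^{2} = \left(-227 + \frac{\frac{5}{9} - \frac{\sqrt{3} \sqrt{\frac{1}{2 + 3}}}{9}}{-65}\right)^{2} = \left(-227 + \left(\frac{5}{9} - \frac{\sqrt{3} \sqrt{\frac{1}{5}}}{9}\right) \left(- \frac{1}{65}\right)\right)^{2} = \left(-227 + \left(\frac{5}{9} - \frac{\sqrt{3}}{9 \sqrt{5}}\right) \left(- \frac{1}{65}\right)\right)^{2} = \left(-227 + \left(\frac{5}{9} - \frac{\sqrt{3} \frac{\sqrt{5}}{5}}{9}\right) \left(- \frac{1}{65}\right)\right)^{2} = \left(-227 + \left(\frac{5}{9} - \frac{\sqrt{15}}{45}\right) \left(- \frac{1}{65}\right)\right)^{2} = \left(-227 - \left(\frac{1}{117} - \frac{\sqrt{15}}{2925}\right)\right)^{2} = \left(- \frac{26560}{117} + \frac{\sqrt{15}}{2925}\right)^{2}$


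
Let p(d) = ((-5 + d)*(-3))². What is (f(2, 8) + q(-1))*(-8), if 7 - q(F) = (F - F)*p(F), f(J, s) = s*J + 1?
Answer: -192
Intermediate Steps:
f(J, s) = 1 + J*s (f(J, s) = J*s + 1 = 1 + J*s)
p(d) = (15 - 3*d)²
q(F) = 7 (q(F) = 7 - (F - F)*9*(-5 + F)² = 7 - 0*9*(-5 + F)² = 7 - 1*0 = 7 + 0 = 7)
(f(2, 8) + q(-1))*(-8) = ((1 + 2*8) + 7)*(-8) = ((1 + 16) + 7)*(-8) = (17 + 7)*(-8) = 24*(-8) = -192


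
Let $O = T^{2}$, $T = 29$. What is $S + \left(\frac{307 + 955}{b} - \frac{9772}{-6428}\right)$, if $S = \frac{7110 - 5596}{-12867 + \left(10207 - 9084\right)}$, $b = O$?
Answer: $\frac{22949933925}{7935931664} \approx 2.8919$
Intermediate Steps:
$O = 841$ ($O = 29^{2} = 841$)
$b = 841$
$S = - \frac{757}{5872}$ ($S = \frac{1514}{-12867 + 1123} = \frac{1514}{-11744} = 1514 \left(- \frac{1}{11744}\right) = - \frac{757}{5872} \approx -0.12892$)
$S + \left(\frac{307 + 955}{b} - \frac{9772}{-6428}\right) = - \frac{757}{5872} + \left(\frac{307 + 955}{841} - \frac{9772}{-6428}\right) = - \frac{757}{5872} + \left(1262 \cdot \frac{1}{841} - - \frac{2443}{1607}\right) = - \frac{757}{5872} + \left(\frac{1262}{841} + \frac{2443}{1607}\right) = - \frac{757}{5872} + \frac{4082597}{1351487} = \frac{22949933925}{7935931664}$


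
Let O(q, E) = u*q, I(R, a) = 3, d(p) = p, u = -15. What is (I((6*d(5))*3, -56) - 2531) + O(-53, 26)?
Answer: -1733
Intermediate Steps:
O(q, E) = -15*q
(I((6*d(5))*3, -56) - 2531) + O(-53, 26) = (3 - 2531) - 15*(-53) = -2528 + 795 = -1733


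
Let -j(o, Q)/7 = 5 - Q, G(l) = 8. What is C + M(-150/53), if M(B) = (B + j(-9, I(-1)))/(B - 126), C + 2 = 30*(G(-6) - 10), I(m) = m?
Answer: -35080/569 ≈ -61.652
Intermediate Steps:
j(o, Q) = -35 + 7*Q (j(o, Q) = -7*(5 - Q) = -35 + 7*Q)
C = -62 (C = -2 + 30*(8 - 10) = -2 + 30*(-2) = -2 - 60 = -62)
M(B) = (-42 + B)/(-126 + B) (M(B) = (B + (-35 + 7*(-1)))/(B - 126) = (B + (-35 - 7))/(-126 + B) = (B - 42)/(-126 + B) = (-42 + B)/(-126 + B))
C + M(-150/53) = -62 + (-42 - 150/53)/(-126 - 150/53) = -62 - 2376/53/(-6828/53) = -62 - 53/6828*(-2376/53) = -62 + 198/569 = -35080/569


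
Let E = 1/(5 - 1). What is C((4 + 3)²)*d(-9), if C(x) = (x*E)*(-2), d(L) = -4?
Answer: 98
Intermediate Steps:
E = ¼ (E = 1/4 = ¼ ≈ 0.25000)
C(x) = -x/2 (C(x) = (x*(¼))*(-2) = (x/4)*(-2) = -x/2)
C((4 + 3)²)*d(-9) = -(4 + 3)²/2*(-4) = -½*7²*(-4) = -½*49*(-4) = -49/2*(-4) = 98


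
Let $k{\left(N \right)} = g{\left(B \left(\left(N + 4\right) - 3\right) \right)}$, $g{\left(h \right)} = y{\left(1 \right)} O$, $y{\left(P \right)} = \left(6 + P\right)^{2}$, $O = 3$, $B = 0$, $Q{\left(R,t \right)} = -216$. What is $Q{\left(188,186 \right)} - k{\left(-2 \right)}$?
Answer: $-363$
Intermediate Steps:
$g{\left(h \right)} = 147$ ($g{\left(h \right)} = \left(6 + 1\right)^{2} \cdot 3 = 7^{2} \cdot 3 = 49 \cdot 3 = 147$)
$k{\left(N \right)} = 147$
$Q{\left(188,186 \right)} - k{\left(-2 \right)} = -216 - 147 = -363$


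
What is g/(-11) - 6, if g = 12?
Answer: -78/11 ≈ -7.0909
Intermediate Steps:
g/(-11) - 6 = 12/(-11) - 6 = -1/11*12 - 6 = -12/11 - 6 = -78/11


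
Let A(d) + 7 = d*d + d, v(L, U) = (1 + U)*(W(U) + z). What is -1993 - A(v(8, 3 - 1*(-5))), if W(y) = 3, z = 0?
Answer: -2742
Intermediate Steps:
v(L, U) = 3 + 3*U (v(L, U) = (1 + U)*(3 + 0) = (1 + U)*3 = 3 + 3*U)
A(d) = -7 + d + d² (A(d) = -7 + (d*d + d) = -7 + (d² + d) = -7 + (d + d²) = -7 + d + d²)
-1993 - A(v(8, 3 - 1*(-5))) = -1993 - (-7 + (3 + 3*(3 - 1*(-5))) + (3 + 3*(3 - 1*(-5)))²) = -1993 - (-7 + (3 + 3*(3 + 5)) + (3 + 3*(3 + 5))²) = -1993 - (-7 + (3 + 3*8) + (3 + 3*8)²) = -1993 - (-7 + (3 + 24) + (3 + 24)²) = -1993 - (-7 + 27 + 27²) = -1993 - (-7 + 27 + 729) = -1993 - 1*749 = -1993 - 749 = -2742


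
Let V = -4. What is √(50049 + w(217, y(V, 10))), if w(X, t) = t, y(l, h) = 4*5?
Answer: √50069 ≈ 223.76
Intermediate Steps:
y(l, h) = 20
√(50049 + w(217, y(V, 10))) = √(50049 + 20) = √50069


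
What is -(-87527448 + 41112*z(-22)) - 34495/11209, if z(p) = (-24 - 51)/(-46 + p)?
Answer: 16669976754679/190553 ≈ 8.7482e+7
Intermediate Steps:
z(p) = -75/(-46 + p)
-(-87527448 + 41112*z(-22)) - 34495/11209 = -(-87527448 - 3083400/(-46 - 22)) - 34495/11209 = -41112/(1/(-75/(-68) - 2129)) - 34495*1/11209 = -41112/(1/(-75*(-1/68) - 2129)) - 34495/11209 = -41112/(1/(75/68 - 2129)) - 34495/11209 = -41112/(1/(-144697/68)) - 34495/11209 = -41112/(-68/144697) - 34495/11209 = -41112*(-144697/68) - 34495/11209 = 1487195766/17 - 34495/11209 = 16669976754679/190553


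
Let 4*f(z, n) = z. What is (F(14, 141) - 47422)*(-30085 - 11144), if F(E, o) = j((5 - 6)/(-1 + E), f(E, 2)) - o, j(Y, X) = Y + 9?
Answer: 25487891487/13 ≈ 1.9606e+9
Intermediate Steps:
f(z, n) = z/4
j(Y, X) = 9 + Y
F(E, o) = 9 - o - 1/(-1 + E) (F(E, o) = (9 + (5 - 6)/(-1 + E)) - o = (9 - 1/(-1 + E)) - o = 9 - o - 1/(-1 + E))
(F(14, 141) - 47422)*(-30085 - 11144) = ((-1 + (-1 + 14)*(9 - 1*141))/(-1 + 14) - 47422)*(-30085 - 11144) = ((-1 + 13*(9 - 141))/13 - 47422)*(-41229) = ((-1 + 13*(-132))/13 - 47422)*(-41229) = ((-1 - 1716)/13 - 47422)*(-41229) = ((1/13)*(-1717) - 47422)*(-41229) = (-1717/13 - 47422)*(-41229) = -618203/13*(-41229) = 25487891487/13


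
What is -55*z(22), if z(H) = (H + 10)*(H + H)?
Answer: -77440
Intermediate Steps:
z(H) = 2*H*(10 + H) (z(H) = (10 + H)*(2*H) = 2*H*(10 + H))
-55*z(22) = -110*22*(10 + 22) = -110*22*32 = -55*1408 = -77440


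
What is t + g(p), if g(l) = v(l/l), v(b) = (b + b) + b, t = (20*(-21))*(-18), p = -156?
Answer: 7563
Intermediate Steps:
t = 7560 (t = -420*(-18) = 7560)
v(b) = 3*b (v(b) = 2*b + b = 3*b)
g(l) = 3 (g(l) = 3*(l/l) = 3*1 = 3)
t + g(p) = 7560 + 3 = 7563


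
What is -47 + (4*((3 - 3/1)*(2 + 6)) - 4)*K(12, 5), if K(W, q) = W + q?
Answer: -115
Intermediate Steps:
-47 + (4*((3 - 3/1)*(2 + 6)) - 4)*K(12, 5) = -47 + (4*((3 - 3/1)*(2 + 6)) - 4)*(12 + 5) = -47 + (4*((3 - 3*1)*8) - 4)*17 = -47 + (4*((3 - 3)*8) - 4)*17 = -47 + (4*(0*8) - 4)*17 = -47 + (4*0 - 4)*17 = -47 + (0 - 4)*17 = -47 - 4*17 = -47 - 68 = -115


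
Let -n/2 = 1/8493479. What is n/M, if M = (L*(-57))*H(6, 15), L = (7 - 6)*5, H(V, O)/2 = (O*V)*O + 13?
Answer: 1/3299334384945 ≈ 3.0309e-13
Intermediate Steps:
H(V, O) = 26 + 2*V*O**2 (H(V, O) = 2*((O*V)*O + 13) = 2*(V*O**2 + 13) = 2*(13 + V*O**2) = 26 + 2*V*O**2)
L = 5 (L = 1*5 = 5)
n = -2/8493479 ≈ -2.3547e-7
M = -776910 (M = (5*(-57))*(26 + 2*6*15**2) = -285*(26 + 2*6*225) = -285*(26 + 2700) = -285*2726 = -776910)
n/M = -2/8493479/(-776910) = -2/8493479*(-1/776910) = 1/3299334384945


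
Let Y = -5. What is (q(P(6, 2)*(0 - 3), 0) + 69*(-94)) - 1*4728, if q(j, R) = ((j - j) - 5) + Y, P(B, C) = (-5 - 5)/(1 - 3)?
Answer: -11224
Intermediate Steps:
P(B, C) = 5 (P(B, C) = -10/(-2) = -10*(-½) = 5)
q(j, R) = -10 (q(j, R) = ((j - j) - 5) - 5 = (0 - 5) - 5 = -5 - 5 = -10)
(q(P(6, 2)*(0 - 3), 0) + 69*(-94)) - 1*4728 = (-10 + 69*(-94)) - 1*4728 = (-10 - 6486) - 4728 = -6496 - 4728 = -11224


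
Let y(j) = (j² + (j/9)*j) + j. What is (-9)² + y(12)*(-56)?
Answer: -9551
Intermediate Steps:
y(j) = j + 10*j²/9 (y(j) = (j² + (j*(⅑))*j) + j = (j² + (j/9)*j) + j = (j² + j²/9) + j = 10*j²/9 + j = j + 10*j²/9)
(-9)² + y(12)*(-56) = (-9)² + ((⅑)*12*(9 + 10*12))*(-56) = 81 + ((⅑)*12*(9 + 120))*(-56) = 81 + ((⅑)*12*129)*(-56) = 81 + 172*(-56) = 81 - 9632 = -9551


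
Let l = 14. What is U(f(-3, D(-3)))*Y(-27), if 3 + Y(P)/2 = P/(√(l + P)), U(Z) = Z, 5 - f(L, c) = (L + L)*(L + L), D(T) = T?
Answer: 186 - 1674*I*√13/13 ≈ 186.0 - 464.28*I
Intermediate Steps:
f(L, c) = 5 - 4*L² (f(L, c) = 5 - (L + L)*(L + L) = 5 - 2*L*2*L = 5 - 4*L²)
Y(P) = -6 + 2*P/√(14 + P) (Y(P) = -6 + 2*(P/(√(14 + P))) = -6 + 2*(P/√(14 + P)) = -6 + 2*P/√(14 + P))
U(f(-3, D(-3)))*Y(-27) = (5 - 4*(-3)²)*(-6 + 2*(-27)/√(14 - 27)) = (5 - 4*9)*(-6 + 2*(-27)/√(-13)) = (5 - 36)*(-6 + 2*(-27)*(-I*√13/13)) = -31*(-6 + 54*I*√13/13) = 186 - 1674*I*√13/13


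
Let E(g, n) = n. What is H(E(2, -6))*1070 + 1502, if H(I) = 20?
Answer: 22902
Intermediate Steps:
H(E(2, -6))*1070 + 1502 = 20*1070 + 1502 = 21400 + 1502 = 22902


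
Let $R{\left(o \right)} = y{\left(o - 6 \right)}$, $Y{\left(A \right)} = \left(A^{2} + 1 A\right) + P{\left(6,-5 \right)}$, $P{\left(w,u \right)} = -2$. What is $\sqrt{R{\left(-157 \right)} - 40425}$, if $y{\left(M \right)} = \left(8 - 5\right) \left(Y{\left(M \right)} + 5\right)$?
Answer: $\sqrt{38802} \approx 196.98$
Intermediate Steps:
$Y{\left(A \right)} = -2 + A + A^{2}$ ($Y{\left(A \right)} = \left(A^{2} + 1 A\right) - 2 = \left(A^{2} + A\right) - 2 = \left(A + A^{2}\right) - 2 = -2 + A + A^{2}$)
$y{\left(M \right)} = 9 + 3 M + 3 M^{2}$ ($y{\left(M \right)} = \left(8 - 5\right) \left(\left(-2 + M + M^{2}\right) + 5\right) = 3 \left(3 + M + M^{2}\right) = 9 + 3 M + 3 M^{2}$)
$R{\left(o \right)} = -9 + 3 o + 3 \left(-6 + o\right)^{2}$ ($R{\left(o \right)} = 9 + 3 \left(o - 6\right) + 3 \left(o - 6\right)^{2} = 9 + 3 \left(-6 + o\right) + 3 \left(-6 + o\right)^{2} = 9 + \left(-18 + 3 o\right) + 3 \left(-6 + o\right)^{2} = -9 + 3 o + 3 \left(-6 + o\right)^{2}$)
$\sqrt{R{\left(-157 \right)} - 40425} = \sqrt{\left(-9 + 3 \left(-157\right) + 3 \left(-6 - 157\right)^{2}\right) - 40425} = \sqrt{\left(-9 - 471 + 3 \left(-163\right)^{2}\right) - 40425} = \sqrt{\left(-9 - 471 + 3 \cdot 26569\right) - 40425} = \sqrt{\left(-9 - 471 + 79707\right) - 40425} = \sqrt{79227 - 40425} = \sqrt{38802}$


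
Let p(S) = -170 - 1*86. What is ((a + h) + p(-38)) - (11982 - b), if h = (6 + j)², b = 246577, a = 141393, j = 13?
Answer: 376093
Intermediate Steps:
p(S) = -256 (p(S) = -170 - 86 = -256)
h = 361 (h = (6 + 13)² = 19² = 361)
((a + h) + p(-38)) - (11982 - b) = ((141393 + 361) - 256) - (11982 - 1*246577) = (141754 - 256) - (11982 - 246577) = 141498 - 1*(-234595) = 141498 + 234595 = 376093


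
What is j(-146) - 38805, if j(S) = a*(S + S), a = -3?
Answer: -37929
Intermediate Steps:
j(S) = -6*S (j(S) = -3*(S + S) = -6*S)
j(-146) - 38805 = -6*(-146) - 38805 = 876 - 38805 = -37929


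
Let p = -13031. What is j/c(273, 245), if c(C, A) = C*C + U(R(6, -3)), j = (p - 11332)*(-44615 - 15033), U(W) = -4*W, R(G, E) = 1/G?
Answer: 4359612672/223585 ≈ 19499.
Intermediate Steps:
j = 1453204224 (j = (-13031 - 11332)*(-44615 - 15033) = -24363*(-59648) = 1453204224)
c(C, A) = -⅔ + C² (c(C, A) = C*C - 4/6 = C² - 4*⅙ = C² - ⅔ = -⅔ + C²)
j/c(273, 245) = 1453204224/(-⅔ + 273²) = 1453204224/(-⅔ + 74529) = 1453204224/(223585/3) = 1453204224*(3/223585) = 4359612672/223585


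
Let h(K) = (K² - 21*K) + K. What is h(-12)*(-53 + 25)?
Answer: -10752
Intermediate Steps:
h(K) = K² - 20*K
h(-12)*(-53 + 25) = (-12*(-20 - 12))*(-53 + 25) = -12*(-32)*(-28) = 384*(-28) = -10752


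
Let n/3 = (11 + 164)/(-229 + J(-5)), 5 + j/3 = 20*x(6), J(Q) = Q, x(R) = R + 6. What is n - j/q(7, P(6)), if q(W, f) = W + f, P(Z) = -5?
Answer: -13835/39 ≈ -354.74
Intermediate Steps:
x(R) = 6 + R
j = 705 (j = -15 + 3*(20*(6 + 6)) = -15 + 3*(20*12) = -15 + 3*240 = -15 + 720 = 705)
n = -175/78 (n = 3*((11 + 164)/(-229 - 5)) = 3*(175/(-234)) = 3*(175*(-1/234)) = 3*(-175/234) = -175/78 ≈ -2.2436)
n - j/q(7, P(6)) = -175/78 - 705/(7 - 5) = -175/78 - 705/2 = -13835/39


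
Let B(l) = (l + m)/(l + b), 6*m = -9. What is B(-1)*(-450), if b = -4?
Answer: -225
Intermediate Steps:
m = -3/2 (m = (1/6)*(-9) = -3/2 ≈ -1.5000)
B(l) = (-3/2 + l)/(-4 + l) (B(l) = (l - 3/2)/(l - 4) = (-3/2 + l)/(-4 + l))
B(-1)*(-450) = ((-3/2 - 1)/(-4 - 1))*(-450) = (-5/2/(-5))*(-450) = -1/5*(-5/2)*(-450) = (1/2)*(-450) = -225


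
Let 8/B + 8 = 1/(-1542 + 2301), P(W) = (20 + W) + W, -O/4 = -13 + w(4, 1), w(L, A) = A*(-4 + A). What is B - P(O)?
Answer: -904580/6071 ≈ -149.00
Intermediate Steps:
O = 64 (O = -4*(-13 + 1*(-4 + 1)) = -4*(-13 + 1*(-3)) = -4*(-13 - 3) = -4*(-16) = 64)
P(W) = 20 + 2*W
B = -6072/6071 (B = 8/(-8 + 1/(-1542 + 2301)) = 8/(-8 + 1/759) = 8/(-6071/759) = 8*(-759/6071) = -6072/6071 ≈ -1.0002)
B - P(O) = -6072/6071 - (20 + 2*64) = -6072/6071 - (20 + 128) = -6072/6071 - 1*148 = -6072/6071 - 148 = -904580/6071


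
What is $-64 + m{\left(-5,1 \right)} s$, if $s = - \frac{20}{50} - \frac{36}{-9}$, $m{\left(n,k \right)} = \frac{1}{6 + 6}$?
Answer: $- \frac{637}{10} \approx -63.7$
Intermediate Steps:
$m{\left(n,k \right)} = \frac{1}{12}$
$s = \frac{18}{5}$ ($s = \left(-20\right) \frac{1}{50} - -4 = - \frac{2}{5} + 4 = \frac{18}{5} \approx 3.6$)
$-64 + m{\left(-5,1 \right)} s = -64 + \frac{1}{12} \cdot \frac{18}{5} = -64 + \frac{3}{10} = - \frac{637}{10}$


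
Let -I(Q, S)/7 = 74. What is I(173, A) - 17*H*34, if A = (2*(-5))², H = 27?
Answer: -16124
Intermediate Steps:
A = 100 (A = (-10)² = 100)
I(Q, S) = -518 (I(Q, S) = -7*74 = -518)
I(173, A) - 17*H*34 = -518 - 17*27*34 = -518 - 459*34 = -518 - 1*15606 = -518 - 15606 = -16124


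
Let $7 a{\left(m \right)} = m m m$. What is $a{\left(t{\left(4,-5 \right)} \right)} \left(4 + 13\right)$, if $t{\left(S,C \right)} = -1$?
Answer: $- \frac{17}{7} \approx -2.4286$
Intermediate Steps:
$a{\left(m \right)} = \frac{m^{3}}{7}$ ($a{\left(m \right)} = \frac{m m m}{7} = \frac{m^{2} m}{7} = \frac{m^{3}}{7}$)
$a{\left(t{\left(4,-5 \right)} \right)} \left(4 + 13\right) = \frac{\left(-1\right)^{3}}{7} \left(4 + 13\right) = \frac{1}{7} \left(-1\right) 17 = \left(- \frac{1}{7}\right) 17 = - \frac{17}{7}$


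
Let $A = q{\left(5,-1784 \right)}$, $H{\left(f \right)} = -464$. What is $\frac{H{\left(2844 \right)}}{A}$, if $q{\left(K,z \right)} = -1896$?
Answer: $\frac{58}{237} \approx 0.24473$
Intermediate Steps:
$A = -1896$
$\frac{H{\left(2844 \right)}}{A} = - \frac{464}{-1896} = \left(-464\right) \left(- \frac{1}{1896}\right) = \frac{58}{237}$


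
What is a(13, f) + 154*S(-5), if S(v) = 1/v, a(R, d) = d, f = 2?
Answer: -144/5 ≈ -28.800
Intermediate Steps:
a(13, f) + 154*S(-5) = 2 + 154/(-5) = 2 + 154*(-⅕) = 2 - 154/5 = -144/5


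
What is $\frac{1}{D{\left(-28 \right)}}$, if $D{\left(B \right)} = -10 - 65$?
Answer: $- \frac{1}{75} \approx -0.013333$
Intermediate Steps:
$D{\left(B \right)} = -75$ ($D{\left(B \right)} = -10 - 65 = -75$)
$\frac{1}{D{\left(-28 \right)}} = \frac{1}{-75} = - \frac{1}{75}$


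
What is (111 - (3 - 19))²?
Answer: 16129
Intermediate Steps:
(111 - (3 - 19))² = (111 - 1*(-16))² = (111 + 16)² = 127² = 16129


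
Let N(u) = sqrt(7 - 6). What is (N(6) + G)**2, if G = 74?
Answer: 5625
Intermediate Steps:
N(u) = 1 (N(u) = sqrt(1) = 1)
(N(6) + G)**2 = (1 + 74)**2 = 75**2 = 5625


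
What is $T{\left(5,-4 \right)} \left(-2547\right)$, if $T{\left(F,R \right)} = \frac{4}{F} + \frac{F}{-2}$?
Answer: $\frac{43299}{10} \approx 4329.9$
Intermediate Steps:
$T{\left(F,R \right)} = \frac{4}{F} - \frac{F}{2}$ ($T{\left(F,R \right)} = \frac{4}{F} + F \left(- \frac{1}{2}\right) = \frac{4}{F} - \frac{F}{2}$)
$T{\left(5,-4 \right)} \left(-2547\right) = \left(\frac{4}{5} - \frac{5}{2}\right) \left(-2547\right) = \left(- \frac{17}{10}\right) \left(-2547\right) = \frac{43299}{10}$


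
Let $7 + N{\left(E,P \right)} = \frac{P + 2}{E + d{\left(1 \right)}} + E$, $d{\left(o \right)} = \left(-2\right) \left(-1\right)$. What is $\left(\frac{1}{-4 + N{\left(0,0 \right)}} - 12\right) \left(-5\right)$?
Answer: $\frac{121}{2} \approx 60.5$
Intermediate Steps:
$d{\left(o \right)} = 2$
$N{\left(E,P \right)} = -7 + E + \frac{2 + P}{2 + E}$ ($N{\left(E,P \right)} = -7 + \left(\frac{P + 2}{E + 2} + E\right) = -7 + \left(\frac{2 + P}{2 + E} + E\right) = -7 + \left(E + \frac{2 + P}{2 + E}\right) = -7 + E + \frac{2 + P}{2 + E}$)
$\left(\frac{1}{-4 + N{\left(0,0 \right)}} - 12\right) \left(-5\right) = \left(\frac{1}{-4 + \frac{-12 + 0 + 0^{2} - 0}{2 + 0}} - 12\right) \left(-5\right) = \left(\frac{1}{-4 + \frac{-12 + 0 + 0 + 0}{2}} - 12\right) \left(-5\right) = \left(\frac{1}{-4 + \frac{1}{2} \left(-12\right)} - 12\right) \left(-5\right) = \left(\frac{1}{-4 - 6} - 12\right) \left(-5\right) = \left(\frac{1}{-10} - 12\right) \left(-5\right) = \left(- \frac{1}{10} - 12\right) \left(-5\right) = \left(- \frac{121}{10}\right) \left(-5\right) = \frac{121}{2}$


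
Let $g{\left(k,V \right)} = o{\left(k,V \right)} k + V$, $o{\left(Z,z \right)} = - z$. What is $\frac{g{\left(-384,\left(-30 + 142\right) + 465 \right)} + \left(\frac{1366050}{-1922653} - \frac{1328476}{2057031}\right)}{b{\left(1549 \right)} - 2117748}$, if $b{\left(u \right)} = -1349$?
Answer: $- \frac{878568519293751857}{8380937139263771571} \approx -0.10483$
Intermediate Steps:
$g{\left(k,V \right)} = V - V k$ ($g{\left(k,V \right)} = - V k + V = V - V k$)
$\frac{g{\left(-384,\left(-30 + 142\right) + 465 \right)} + \left(\frac{1366050}{-1922653} - \frac{1328476}{2057031}\right)}{b{\left(1549 \right)} - 2117748} = \frac{\left(\left(-30 + 142\right) + 465\right) \left(1 - -384\right) + \left(\frac{1366050}{-1922653} - \frac{1328476}{2057031}\right)}{-1349 - 2117748} = \frac{\left(112 + 465\right) \left(1 + 384\right) + \left(1366050 \left(- \frac{1}{1922653}\right) - \frac{1328476}{2057031}\right)}{-2119097} = \left(577 \cdot 385 - \frac{5364205564378}{3954956823243}\right) \left(- \frac{1}{2119097}\right) = \left(222145 - \frac{5364205564378}{3954956823243}\right) \left(- \frac{1}{2119097}\right) = \frac{878568519293751857}{3954956823243} \left(- \frac{1}{2119097}\right) = - \frac{878568519293751857}{8380937139263771571}$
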